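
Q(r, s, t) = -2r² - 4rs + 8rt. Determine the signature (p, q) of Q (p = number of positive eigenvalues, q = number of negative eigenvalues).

(1, 1)

The symmetric matrix is A = [[-2, -2, 4], [-2, 0, 0], [4, 0, 0]].
Symmetric row and column elimination reduces A to a congruent diagonal form with pivots -2, 2, 0.
So there are 1 positive, 1 negative, 1 zero pivots.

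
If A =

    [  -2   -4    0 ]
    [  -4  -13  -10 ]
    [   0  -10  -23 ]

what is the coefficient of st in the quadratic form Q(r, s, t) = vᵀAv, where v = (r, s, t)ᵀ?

-20

The coefficient of st is A[2,3] + A[3,2] = 2·(-10) = -20.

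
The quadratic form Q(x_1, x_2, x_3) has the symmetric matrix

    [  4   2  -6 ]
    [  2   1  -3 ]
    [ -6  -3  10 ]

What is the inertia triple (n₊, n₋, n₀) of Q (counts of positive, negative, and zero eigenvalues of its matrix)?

Symmetric row and column elimination reduces A to a congruent diagonal form with pivots 4, 0, 1.
Counting signs: 2 positive, 1 zero.

(2, 0, 1)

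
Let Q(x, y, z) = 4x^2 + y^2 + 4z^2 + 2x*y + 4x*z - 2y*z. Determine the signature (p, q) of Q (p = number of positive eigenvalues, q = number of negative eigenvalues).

The associated matrix is A = [[4, 1, 2], [1, 1, -1], [2, -1, 4]].
Applying the same elementary operations to the rows and columns of A produces a congruent diagonal matrix with entries 4, 3/4, 0.
Counting signs: 2 positive, 1 zero.

(2, 0)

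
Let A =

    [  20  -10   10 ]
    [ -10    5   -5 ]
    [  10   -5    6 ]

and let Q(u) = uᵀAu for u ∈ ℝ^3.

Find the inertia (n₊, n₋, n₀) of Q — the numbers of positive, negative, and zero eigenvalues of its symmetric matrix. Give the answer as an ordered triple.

(2, 0, 1)

Row-reducing A symmetrically gives the diagonal entries 20, 0, 1.
That gives 2 positive, 1 zero pivots.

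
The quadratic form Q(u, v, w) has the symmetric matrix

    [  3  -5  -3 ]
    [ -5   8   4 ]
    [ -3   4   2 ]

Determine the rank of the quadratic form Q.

An LDLᵀ factorisation of A has diagonal entries 3, -1/3, 2.
Counting signs: 2 positive, 1 negative.
The rank is the number of nonzero pivots: 3.

3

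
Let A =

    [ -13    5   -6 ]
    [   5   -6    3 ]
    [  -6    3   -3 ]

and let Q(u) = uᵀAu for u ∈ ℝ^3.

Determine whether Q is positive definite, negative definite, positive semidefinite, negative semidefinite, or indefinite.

negative definite

Leading principal minors: Δ_1 = -13, Δ_2 = 53, Δ_3 = -6.
The signs alternate starting with Δ_1 < 0, so by Sylvester's criterion Q is negative definite.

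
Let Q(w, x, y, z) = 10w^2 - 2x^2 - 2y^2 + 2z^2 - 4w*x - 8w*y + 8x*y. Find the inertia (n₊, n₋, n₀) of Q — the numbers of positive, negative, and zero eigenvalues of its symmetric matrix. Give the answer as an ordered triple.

(3, 1, 0)

The symmetric matrix is A = [[10, -2, -4, 0], [-2, -2, 4, 0], [-4, 4, -2, 0], [0, 0, 0, 2]].
Symmetric row and column elimination reduces A to a congruent diagonal form with pivots 10, -12/5, 2/3, 2.
That gives 3 positive, 1 negative pivots.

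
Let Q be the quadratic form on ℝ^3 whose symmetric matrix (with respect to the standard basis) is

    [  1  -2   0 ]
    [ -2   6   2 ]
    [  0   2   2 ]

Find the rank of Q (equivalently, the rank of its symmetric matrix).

Row-reducing A symmetrically gives the diagonal entries 1, 2, 0.
So there are 2 positive, 1 zero pivots.
The rank is the number of nonzero pivots: 2.

2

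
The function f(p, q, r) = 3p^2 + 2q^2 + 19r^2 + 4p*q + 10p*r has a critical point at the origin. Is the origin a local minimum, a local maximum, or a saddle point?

saddle point

The Hessian at the origin is H = [[6, 4, 10], [4, 4, 0], [10, 0, 38]].
Congruent diagonalization of H (simultaneous row and column reduction) yields pivots 6, 4/3, -12.
That gives 2 positive, 1 negative pivots.
H is indefinite, so the origin is a saddle point.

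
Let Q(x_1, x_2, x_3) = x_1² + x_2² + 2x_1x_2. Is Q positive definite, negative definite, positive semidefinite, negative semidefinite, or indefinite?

positive semidefinite

The symmetric matrix is A = [[1, 1, 0], [1, 1, 0], [0, 0, 0]].
Applying the same elementary operations to the rows and columns of A produces a congruent diagonal matrix with entries 1, 0, 0.
Counting signs: 1 positive, 2 zero.
Hence Q is positive semidefinite.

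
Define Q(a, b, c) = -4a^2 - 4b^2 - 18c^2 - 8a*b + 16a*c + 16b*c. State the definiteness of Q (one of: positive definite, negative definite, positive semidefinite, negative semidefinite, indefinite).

The associated matrix is A = [[-4, -4, 8], [-4, -4, 8], [8, 8, -18]].
Congruent diagonalization of A (simultaneous row and column reduction) yields pivots -4, 0, -2.
That gives 2 negative, 1 zero pivots.
Hence Q is negative semidefinite.

negative semidefinite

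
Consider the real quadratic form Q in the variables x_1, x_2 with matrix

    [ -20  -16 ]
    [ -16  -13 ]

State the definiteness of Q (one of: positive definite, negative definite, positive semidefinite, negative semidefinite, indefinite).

negative definite

An LDLᵀ factorisation of A has diagonal entries -20, -1/5.
Counting signs: 2 negative.
Hence Q is negative definite.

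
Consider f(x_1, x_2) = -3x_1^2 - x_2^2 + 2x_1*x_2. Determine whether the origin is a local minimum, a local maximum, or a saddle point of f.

The Hessian at the origin is H = [[-6, 2], [2, -2]].
det H = -6·-2 − (2)² = 8 > 0 and H[1,1] = -6 < 0, so H is negative definite.
Therefore the origin is a local maximum.

local maximum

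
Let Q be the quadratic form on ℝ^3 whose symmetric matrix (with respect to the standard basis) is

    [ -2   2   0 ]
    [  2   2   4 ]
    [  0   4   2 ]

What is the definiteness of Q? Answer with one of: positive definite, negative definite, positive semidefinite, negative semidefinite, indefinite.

indefinite

An LDLᵀ factorisation of A has diagonal entries -2, 4, -2.
So there are 1 positive, 2 negative pivots.
Hence Q is indefinite.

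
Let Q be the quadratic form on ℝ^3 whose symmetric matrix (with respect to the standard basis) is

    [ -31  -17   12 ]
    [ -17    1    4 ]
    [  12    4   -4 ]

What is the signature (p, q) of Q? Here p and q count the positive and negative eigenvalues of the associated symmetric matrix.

Applying the same elementary operations to the rows and columns of A produces a congruent diagonal matrix with entries -31, 320/31, 0.
That gives 1 positive, 1 negative, 1 zero pivots.

(1, 1)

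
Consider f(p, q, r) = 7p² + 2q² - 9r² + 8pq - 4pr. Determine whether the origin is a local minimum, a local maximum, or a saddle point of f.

The Hessian at the origin is H = [[14, 8, -4], [8, 4, 0], [-4, 0, -18]].
Symmetric row and column elimination reduces H to a congruent diagonal form with pivots 14, -4/7, -10.
That gives 1 positive, 2 negative pivots.
H is indefinite, so the origin is a saddle point.

saddle point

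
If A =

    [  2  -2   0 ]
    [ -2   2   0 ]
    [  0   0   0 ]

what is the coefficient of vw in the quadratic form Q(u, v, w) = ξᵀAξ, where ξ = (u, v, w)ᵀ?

The coefficient of vw is A[2,3] + A[3,2] = 2·0 = 0.

0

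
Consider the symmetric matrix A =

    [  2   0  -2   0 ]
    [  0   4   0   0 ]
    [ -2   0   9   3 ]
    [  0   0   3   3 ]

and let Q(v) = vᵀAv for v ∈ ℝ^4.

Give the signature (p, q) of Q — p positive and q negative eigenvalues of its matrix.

(4, 0)

Congruent diagonalization of A (simultaneous row and column reduction) yields pivots 2, 4, 7, 12/7.
So there are 4 positive pivots.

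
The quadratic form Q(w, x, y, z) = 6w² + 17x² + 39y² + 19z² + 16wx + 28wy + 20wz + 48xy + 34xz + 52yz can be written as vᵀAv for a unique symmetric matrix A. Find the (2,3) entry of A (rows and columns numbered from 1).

24

The coefficient of x·y in Q is 48. For a symmetric A this equals A[2,3] + A[3,2] = 2·A[2,3].
So A[2,3] = 48/2 = 24.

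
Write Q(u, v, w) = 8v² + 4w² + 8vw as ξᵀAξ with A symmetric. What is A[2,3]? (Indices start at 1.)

The coefficient of v·w in Q is 8. For a symmetric A this equals A[2,3] + A[3,2] = 2·A[2,3].
So A[2,3] = 8/2 = 4.

4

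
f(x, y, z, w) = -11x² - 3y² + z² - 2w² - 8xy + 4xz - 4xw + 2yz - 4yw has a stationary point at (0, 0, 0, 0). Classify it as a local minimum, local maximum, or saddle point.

The Hessian at the origin is H = [[-22, -8, 4, -4], [-8, -6, 2, -4], [4, 2, 2, 0], [-4, -4, 0, -4]].
Applying the same elementary operations to the rows and columns of H produces a congruent diagonal matrix with entries -22, -34/11, 48/17, -5/3.
That gives 1 positive, 3 negative pivots.
H is indefinite, so the origin is a saddle point.

saddle point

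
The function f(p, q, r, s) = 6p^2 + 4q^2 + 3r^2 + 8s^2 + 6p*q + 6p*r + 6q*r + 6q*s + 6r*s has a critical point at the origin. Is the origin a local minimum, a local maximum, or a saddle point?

The Hessian at the origin is H = [[12, 6, 6, 0], [6, 8, 6, 6], [6, 6, 6, 6], [0, 6, 6, 16]].
Row-reducing H symmetrically gives the diagonal entries 12, 5, 6/5, 4.
That gives 4 positive pivots.
H is positive definite, so the origin is a strict local minimum.

local minimum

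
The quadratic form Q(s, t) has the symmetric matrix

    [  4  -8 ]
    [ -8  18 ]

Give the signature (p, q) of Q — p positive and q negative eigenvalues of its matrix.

Congruent diagonalization of A (simultaneous row and column reduction) yields pivots 4, 2.
So there are 2 positive pivots.

(2, 0)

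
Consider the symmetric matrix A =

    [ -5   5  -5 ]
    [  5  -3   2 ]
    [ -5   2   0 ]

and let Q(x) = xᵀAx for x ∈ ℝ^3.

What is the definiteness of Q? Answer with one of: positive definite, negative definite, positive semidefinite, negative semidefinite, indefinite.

Applying the same elementary operations to the rows and columns of A produces a congruent diagonal matrix with entries -5, 2, 1/2.
That gives 2 positive, 1 negative pivots.
Hence Q is indefinite.

indefinite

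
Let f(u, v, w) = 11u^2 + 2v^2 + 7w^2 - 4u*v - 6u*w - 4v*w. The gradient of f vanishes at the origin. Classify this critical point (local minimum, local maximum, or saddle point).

The Hessian at the origin is H = [[22, -4, -6], [-4, 4, -4], [-6, -4, 14]].
Applying the same elementary operations to the rows and columns of H produces a congruent diagonal matrix with entries 22, 36/11, 40/9.
That gives 3 positive pivots.
H is positive definite, so the origin is a strict local minimum.

local minimum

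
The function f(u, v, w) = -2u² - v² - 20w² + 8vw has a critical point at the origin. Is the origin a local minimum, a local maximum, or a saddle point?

The Hessian at the origin is H = [[-4, 0, 0], [0, -2, 8], [0, 8, -40]].
An LDLᵀ factorisation of H has diagonal entries -4, -2, -8.
So there are 3 negative pivots.
H is negative definite, so the origin is a strict local maximum.

local maximum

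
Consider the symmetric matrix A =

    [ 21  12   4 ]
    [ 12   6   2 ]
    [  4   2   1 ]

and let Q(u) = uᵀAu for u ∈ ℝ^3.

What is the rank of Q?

3

Congruent diagonalization of A (simultaneous row and column reduction) yields pivots 21, -6/7, 1/3.
That gives 2 positive, 1 negative pivots.
The rank is the number of nonzero pivots: 3.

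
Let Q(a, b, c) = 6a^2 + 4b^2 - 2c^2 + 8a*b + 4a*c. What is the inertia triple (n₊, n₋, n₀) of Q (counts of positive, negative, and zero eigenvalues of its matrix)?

(2, 1, 0)

Write A = [[6, 4, 2], [4, 4, 0], [2, 0, -2]].
Congruent diagonalization of A (simultaneous row and column reduction) yields pivots 6, 4/3, -4.
Counting signs: 2 positive, 1 negative.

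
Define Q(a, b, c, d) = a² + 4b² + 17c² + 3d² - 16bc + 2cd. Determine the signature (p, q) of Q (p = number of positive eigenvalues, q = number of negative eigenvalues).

The associated matrix is A = [[1, 0, 0, 0], [0, 4, -8, 0], [0, -8, 17, 1], [0, 0, 1, 3]].
Symmetric row and column elimination reduces A to a congruent diagonal form with pivots 1, 4, 1, 2.
So there are 4 positive pivots.

(4, 0)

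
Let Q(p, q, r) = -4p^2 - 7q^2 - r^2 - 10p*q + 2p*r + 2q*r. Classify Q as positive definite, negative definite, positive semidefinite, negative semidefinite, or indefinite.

The symmetric matrix is A = [[-4, -5, 1], [-5, -7, 1], [1, 1, -1]].
Congruent diagonalization of A (simultaneous row and column reduction) yields pivots -4, -3/4, -2/3.
Counting signs: 3 negative.
Hence Q is negative definite.

negative definite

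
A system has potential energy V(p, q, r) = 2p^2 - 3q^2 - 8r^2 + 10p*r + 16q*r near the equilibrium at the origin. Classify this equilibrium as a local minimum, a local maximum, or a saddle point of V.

The Hessian at the origin is H = [[4, 0, 10], [0, -6, 16], [10, 16, -16]].
Applying the same elementary operations to the rows and columns of H produces a congruent diagonal matrix with entries 4, -6, 5/3.
That gives 2 positive, 1 negative pivots.
H is indefinite, so the origin is a saddle point.

saddle point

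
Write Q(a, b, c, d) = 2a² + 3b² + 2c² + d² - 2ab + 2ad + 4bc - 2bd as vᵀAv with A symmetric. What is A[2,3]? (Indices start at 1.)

2

The coefficient of b·c in Q is 4. For a symmetric A this equals A[2,3] + A[3,2] = 2·A[2,3].
So A[2,3] = 4/2 = 2.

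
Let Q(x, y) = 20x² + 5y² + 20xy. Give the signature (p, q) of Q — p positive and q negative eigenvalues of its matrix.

The symmetric matrix is A = [[20, 10], [10, 5]].
Congruent diagonalization of A (simultaneous row and column reduction) yields pivots 20, 0.
That gives 1 positive, 1 zero pivots.

(1, 0)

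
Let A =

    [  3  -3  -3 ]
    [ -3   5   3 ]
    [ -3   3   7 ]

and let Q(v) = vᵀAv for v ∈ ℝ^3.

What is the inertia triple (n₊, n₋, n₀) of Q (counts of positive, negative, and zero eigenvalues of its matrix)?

Applying the same elementary operations to the rows and columns of A produces a congruent diagonal matrix with entries 3, 2, 4.
That gives 3 positive pivots.

(3, 0, 0)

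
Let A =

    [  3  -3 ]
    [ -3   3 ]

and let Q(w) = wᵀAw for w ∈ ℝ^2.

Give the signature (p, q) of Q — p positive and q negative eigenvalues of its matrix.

Symmetric row and column elimination reduces A to a congruent diagonal form with pivots 3, 0.
Counting signs: 1 positive, 1 zero.

(1, 0)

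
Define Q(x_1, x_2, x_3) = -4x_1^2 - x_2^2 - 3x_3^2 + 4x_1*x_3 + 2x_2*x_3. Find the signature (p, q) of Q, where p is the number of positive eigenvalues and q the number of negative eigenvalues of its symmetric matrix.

The symmetric matrix is A = [[-4, 0, 2], [0, -1, 1], [2, 1, -3]].
Congruent diagonalization of A (simultaneous row and column reduction) yields pivots -4, -1, -1.
Counting signs: 3 negative.

(0, 3)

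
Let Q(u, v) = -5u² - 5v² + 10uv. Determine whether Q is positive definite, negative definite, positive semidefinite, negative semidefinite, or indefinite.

negative semidefinite

The symmetric matrix of Q is [[-5, 5], [5, -5]].
For the 2×2 matrix [[-5, 5], [5, -5]]: det = -5·-5 − (5)² = 0, trace = -10.
det = 0 so one eigenvalue is zero; the form is semidefinite with the sign of the trace.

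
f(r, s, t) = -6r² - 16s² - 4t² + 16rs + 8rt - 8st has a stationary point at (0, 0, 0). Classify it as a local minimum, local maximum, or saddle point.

local maximum

The Hessian at the origin is H = [[-12, 16, 8], [16, -32, -8], [8, -8, -8]].
An LDLᵀ factorisation of H has diagonal entries -12, -32/3, -2.
That gives 3 negative pivots.
H is negative definite, so the origin is a strict local maximum.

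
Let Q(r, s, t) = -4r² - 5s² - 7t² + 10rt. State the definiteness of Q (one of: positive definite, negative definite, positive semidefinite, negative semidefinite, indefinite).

negative definite

The symmetric matrix is A = [[-4, 0, 5], [0, -5, 0], [5, 0, -7]].
Symmetric row and column elimination reduces A to a congruent diagonal form with pivots -4, -5, -3/4.
That gives 3 negative pivots.
Hence Q is negative definite.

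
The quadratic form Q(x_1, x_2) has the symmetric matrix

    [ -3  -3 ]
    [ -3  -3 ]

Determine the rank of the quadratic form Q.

Congruent diagonalization of A (simultaneous row and column reduction) yields pivots -3, 0.
That gives 1 negative, 1 zero pivots.
The rank is the number of nonzero pivots: 1.

1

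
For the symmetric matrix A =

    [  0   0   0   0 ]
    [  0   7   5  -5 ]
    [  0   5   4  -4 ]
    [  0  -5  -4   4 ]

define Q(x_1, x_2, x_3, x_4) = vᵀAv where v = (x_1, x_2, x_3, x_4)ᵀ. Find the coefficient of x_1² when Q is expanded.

The coefficient of x_1² is the diagonal entry A[1,1] = 0.

0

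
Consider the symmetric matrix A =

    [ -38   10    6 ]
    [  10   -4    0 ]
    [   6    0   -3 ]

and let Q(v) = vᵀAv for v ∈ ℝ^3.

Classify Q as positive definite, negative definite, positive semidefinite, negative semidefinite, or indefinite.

negative definite

Leading principal minors: Δ_1 = -38, Δ_2 = 52, Δ_3 = -12.
The signs alternate starting with Δ_1 < 0, so by Sylvester's criterion Q is negative definite.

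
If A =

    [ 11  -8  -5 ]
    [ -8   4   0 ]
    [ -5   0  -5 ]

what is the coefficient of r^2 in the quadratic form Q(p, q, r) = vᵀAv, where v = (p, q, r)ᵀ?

The coefficient of r^2 is the diagonal entry A[3,3] = -5.

-5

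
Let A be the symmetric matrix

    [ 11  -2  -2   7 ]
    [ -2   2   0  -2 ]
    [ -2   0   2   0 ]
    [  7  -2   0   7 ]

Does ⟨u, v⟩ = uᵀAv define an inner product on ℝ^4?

Row-reducing A symmetrically gives the diagonal entries 11, 18/11, 14/9, 10/7.
Counting signs: 4 positive.
Hence Q is positive definite.
⟨·,·⟩ is an inner product exactly when A is positive definite.

yes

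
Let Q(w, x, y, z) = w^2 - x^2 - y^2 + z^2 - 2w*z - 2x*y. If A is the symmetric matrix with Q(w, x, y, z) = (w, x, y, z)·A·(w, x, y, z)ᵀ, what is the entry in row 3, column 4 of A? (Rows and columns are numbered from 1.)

0

The coefficient of y·z in Q is 0. For a symmetric A this equals A[3,4] + A[4,3] = 2·A[3,4].
So A[3,4] = 0/2 = 0.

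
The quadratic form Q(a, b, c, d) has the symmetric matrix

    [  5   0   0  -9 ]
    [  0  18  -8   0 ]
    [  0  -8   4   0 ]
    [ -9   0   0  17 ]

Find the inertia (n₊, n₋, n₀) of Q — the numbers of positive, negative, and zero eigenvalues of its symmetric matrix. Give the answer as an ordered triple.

(4, 0, 0)

Congruent diagonalization of A (simultaneous row and column reduction) yields pivots 5, 18, 4/9, 4/5.
Counting signs: 4 positive.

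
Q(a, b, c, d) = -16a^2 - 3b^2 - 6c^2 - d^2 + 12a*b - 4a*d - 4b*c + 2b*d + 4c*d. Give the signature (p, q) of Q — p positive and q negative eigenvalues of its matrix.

Write A = [[-16, 6, 0, -2], [6, -3, -2, 1], [0, -2, -6, 2], [-2, 1, 2, -1]].
Symmetric row and column elimination reduces A to a congruent diagonal form with pivots -16, -3/4, -2/3, 2.
That gives 1 positive, 3 negative pivots.

(1, 3)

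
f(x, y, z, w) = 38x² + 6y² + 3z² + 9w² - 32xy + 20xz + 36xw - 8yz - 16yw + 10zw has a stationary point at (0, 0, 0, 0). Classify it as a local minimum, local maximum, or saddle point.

The Hessian at the origin is H = [[76, -32, 20, 36], [-32, 12, -8, -16], [20, -8, 6, 10], [36, -16, 10, 18]].
Row-reducing H symmetrically gives the diagonal entries 76, -28/19, 6/7, 4/3.
So there are 3 positive, 1 negative pivots.
H is indefinite, so the origin is a saddle point.

saddle point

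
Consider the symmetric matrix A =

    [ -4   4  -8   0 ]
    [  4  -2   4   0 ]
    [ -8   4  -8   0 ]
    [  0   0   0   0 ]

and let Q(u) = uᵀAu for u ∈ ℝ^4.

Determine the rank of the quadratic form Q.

2

Row-reducing A symmetrically gives the diagonal entries -4, 2, 0, 0.
Counting signs: 1 positive, 1 negative, 2 zero.
The rank is the number of nonzero pivots: 2.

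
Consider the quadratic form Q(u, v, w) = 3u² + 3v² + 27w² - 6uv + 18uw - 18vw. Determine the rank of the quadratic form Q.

1

Write A = [[3, -3, 9], [-3, 3, -9], [9, -9, 27]].
Row-reducing A symmetrically gives the diagonal entries 3, 0, 0.
Counting signs: 1 positive, 2 zero.
The rank is the number of nonzero pivots: 1.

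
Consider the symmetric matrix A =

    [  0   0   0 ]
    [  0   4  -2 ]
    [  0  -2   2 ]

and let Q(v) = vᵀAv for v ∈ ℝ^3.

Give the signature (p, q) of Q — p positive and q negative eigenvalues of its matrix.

(2, 0)

Row-reducing A symmetrically gives the diagonal entries 0, 4, 1.
Counting signs: 2 positive, 1 zero.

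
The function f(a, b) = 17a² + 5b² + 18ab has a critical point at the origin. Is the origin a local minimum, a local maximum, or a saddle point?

The Hessian at the origin is H = [[34, 18], [18, 10]].
det H = 34·10 − (18)² = 16 > 0 and H[1,1] = 34 > 0, so H is positive definite.
Therefore the origin is a local minimum.

local minimum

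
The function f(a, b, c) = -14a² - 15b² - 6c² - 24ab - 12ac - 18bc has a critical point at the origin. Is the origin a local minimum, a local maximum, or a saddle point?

local maximum

The Hessian at the origin is H = [[-28, -24, -12], [-24, -30, -18], [-12, -18, -12]].
Row-reducing H symmetrically gives the diagonal entries -28, -66/7, -6/11.
So there are 3 negative pivots.
H is negative definite, so the origin is a strict local maximum.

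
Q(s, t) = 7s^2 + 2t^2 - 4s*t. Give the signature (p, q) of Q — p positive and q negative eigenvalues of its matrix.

The associated matrix is A = [[7, -2], [-2, 2]].
Symmetric row and column elimination reduces A to a congruent diagonal form with pivots 7, 10/7.
That gives 2 positive pivots.

(2, 0)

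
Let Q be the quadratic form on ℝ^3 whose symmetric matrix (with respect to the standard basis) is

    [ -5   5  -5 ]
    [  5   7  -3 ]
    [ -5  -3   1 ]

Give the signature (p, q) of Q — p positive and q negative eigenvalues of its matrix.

Applying the same elementary operations to the rows and columns of A produces a congruent diagonal matrix with entries -5, 12, 2/3.
That gives 2 positive, 1 negative pivots.

(2, 1)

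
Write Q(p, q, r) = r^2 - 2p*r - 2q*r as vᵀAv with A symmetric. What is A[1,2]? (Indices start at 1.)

0

The coefficient of p·q in Q is 0. For a symmetric A this equals A[1,2] + A[2,1] = 2·A[1,2].
So A[1,2] = 0/2 = 0.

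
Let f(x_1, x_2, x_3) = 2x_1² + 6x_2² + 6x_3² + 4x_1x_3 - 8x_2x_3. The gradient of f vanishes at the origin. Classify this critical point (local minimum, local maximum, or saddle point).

The Hessian at the origin is H = [[4, 0, 4], [0, 12, -8], [4, -8, 12]].
Congruent diagonalization of H (simultaneous row and column reduction) yields pivots 4, 12, 8/3.
So there are 3 positive pivots.
H is positive definite, so the origin is a strict local minimum.

local minimum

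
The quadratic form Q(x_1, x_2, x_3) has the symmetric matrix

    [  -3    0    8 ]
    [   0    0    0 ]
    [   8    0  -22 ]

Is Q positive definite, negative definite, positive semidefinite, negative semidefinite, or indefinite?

Applying the same elementary operations to the rows and columns of A produces a congruent diagonal matrix with entries -3, 0, -2/3.
Counting signs: 2 negative, 1 zero.
Hence Q is negative semidefinite.

negative semidefinite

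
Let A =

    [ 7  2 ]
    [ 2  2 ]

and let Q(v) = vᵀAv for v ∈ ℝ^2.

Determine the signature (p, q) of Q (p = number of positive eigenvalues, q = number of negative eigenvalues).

Applying the same elementary operations to the rows and columns of A produces a congruent diagonal matrix with entries 7, 10/7.
Counting signs: 2 positive.

(2, 0)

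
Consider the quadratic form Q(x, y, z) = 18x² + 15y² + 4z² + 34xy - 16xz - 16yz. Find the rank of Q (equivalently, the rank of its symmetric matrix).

3

The symmetric matrix is A = [[18, 17, -8], [17, 15, -8], [-8, -8, 4]].
Symmetric row and column elimination reduces A to a congruent diagonal form with pivots 18, -19/18, 12/19.
So there are 2 positive, 1 negative pivots.
The rank is the number of nonzero pivots: 3.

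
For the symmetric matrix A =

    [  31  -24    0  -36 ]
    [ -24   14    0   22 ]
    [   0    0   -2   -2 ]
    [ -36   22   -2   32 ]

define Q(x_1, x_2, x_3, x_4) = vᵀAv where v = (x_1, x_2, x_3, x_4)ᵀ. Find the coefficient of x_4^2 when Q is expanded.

32

The coefficient of x_4^2 is the diagonal entry A[4,4] = 32.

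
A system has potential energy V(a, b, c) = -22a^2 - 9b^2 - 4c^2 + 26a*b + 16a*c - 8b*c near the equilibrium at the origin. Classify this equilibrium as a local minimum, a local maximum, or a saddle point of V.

local maximum

The Hessian at the origin is H = [[-44, 26, 16], [26, -18, -8], [16, -8, -8]].
Row-reducing H symmetrically gives the diagonal entries -44, -29/11, -40/29.
So there are 3 negative pivots.
H is negative definite, so the origin is a strict local maximum.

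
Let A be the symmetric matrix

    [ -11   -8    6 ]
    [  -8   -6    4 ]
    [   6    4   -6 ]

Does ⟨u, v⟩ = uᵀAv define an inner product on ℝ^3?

no

Leading principal minors: Δ_1 = -11, Δ_2 = 2, Δ_3 = -4.
The signs alternate starting with Δ_1 < 0, so by Sylvester's criterion Q is negative definite.
⟨·,·⟩ is an inner product exactly when A is positive definite.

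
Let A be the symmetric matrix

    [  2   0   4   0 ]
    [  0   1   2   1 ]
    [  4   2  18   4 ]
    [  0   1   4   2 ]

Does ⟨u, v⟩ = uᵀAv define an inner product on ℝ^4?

An LDLᵀ factorisation of A has diagonal entries 2, 1, 6, 1/3.
Counting signs: 4 positive.
Hence Q is positive definite.
⟨·,·⟩ is an inner product exactly when A is positive definite.

yes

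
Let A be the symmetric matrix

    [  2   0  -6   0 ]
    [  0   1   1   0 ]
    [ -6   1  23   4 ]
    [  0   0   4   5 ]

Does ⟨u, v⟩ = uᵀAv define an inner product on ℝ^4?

An LDLᵀ factorisation of A has diagonal entries 2, 1, 4, 1.
Counting signs: 4 positive.
Hence Q is positive definite.
⟨·,·⟩ is an inner product exactly when A is positive definite.

yes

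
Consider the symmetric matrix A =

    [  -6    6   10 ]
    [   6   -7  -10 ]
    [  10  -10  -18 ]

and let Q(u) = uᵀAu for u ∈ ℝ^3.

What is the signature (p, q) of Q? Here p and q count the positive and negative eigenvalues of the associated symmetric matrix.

Row-reducing A symmetrically gives the diagonal entries -6, -1, -4/3.
Counting signs: 3 negative.

(0, 3)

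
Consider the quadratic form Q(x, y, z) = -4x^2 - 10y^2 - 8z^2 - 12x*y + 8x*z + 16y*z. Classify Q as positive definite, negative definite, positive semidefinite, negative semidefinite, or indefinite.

negative semidefinite

Write A = [[-4, -6, 4], [-6, -10, 8], [4, 8, -8]].
Applying the same elementary operations to the rows and columns of A produces a congruent diagonal matrix with entries -4, -1, 0.
Counting signs: 2 negative, 1 zero.
Hence Q is negative semidefinite.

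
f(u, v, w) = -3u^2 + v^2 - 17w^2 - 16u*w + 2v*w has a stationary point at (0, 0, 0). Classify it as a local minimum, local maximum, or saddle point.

The Hessian at the origin is H = [[-6, 0, -16], [0, 2, 2], [-16, 2, -34]].
Congruent diagonalization of H (simultaneous row and column reduction) yields pivots -6, 2, 20/3.
That gives 2 positive, 1 negative pivots.
H is indefinite, so the origin is a saddle point.

saddle point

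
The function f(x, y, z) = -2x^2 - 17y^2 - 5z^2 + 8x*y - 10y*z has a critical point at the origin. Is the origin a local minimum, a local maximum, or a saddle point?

local maximum

The Hessian at the origin is H = [[-4, 8, 0], [8, -34, -10], [0, -10, -10]].
Congruent diagonalization of H (simultaneous row and column reduction) yields pivots -4, -18, -40/9.
So there are 3 negative pivots.
H is negative definite, so the origin is a strict local maximum.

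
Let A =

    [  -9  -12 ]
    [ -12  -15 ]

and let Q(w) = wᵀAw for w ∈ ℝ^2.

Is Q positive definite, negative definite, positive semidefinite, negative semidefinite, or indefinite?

An LDLᵀ factorisation of A has diagonal entries -9, 1.
Counting signs: 1 positive, 1 negative.
Hence Q is indefinite.

indefinite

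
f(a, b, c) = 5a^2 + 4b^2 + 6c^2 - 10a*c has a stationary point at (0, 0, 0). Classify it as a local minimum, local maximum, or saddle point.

local minimum

The Hessian at the origin is H = [[10, 0, -10], [0, 8, 0], [-10, 0, 12]].
An LDLᵀ factorisation of H has diagonal entries 10, 8, 2.
So there are 3 positive pivots.
H is positive definite, so the origin is a strict local minimum.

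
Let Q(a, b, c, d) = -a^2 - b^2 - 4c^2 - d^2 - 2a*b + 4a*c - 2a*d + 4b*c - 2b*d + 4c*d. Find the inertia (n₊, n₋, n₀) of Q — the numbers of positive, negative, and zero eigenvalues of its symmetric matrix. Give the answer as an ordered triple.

(0, 1, 3)

Write A = [[-1, -1, 2, -1], [-1, -1, 2, -1], [2, 2, -4, 2], [-1, -1, 2, -1]].
Symmetric row and column elimination reduces A to a congruent diagonal form with pivots -1, 0, 0, 0.
That gives 1 negative, 3 zero pivots.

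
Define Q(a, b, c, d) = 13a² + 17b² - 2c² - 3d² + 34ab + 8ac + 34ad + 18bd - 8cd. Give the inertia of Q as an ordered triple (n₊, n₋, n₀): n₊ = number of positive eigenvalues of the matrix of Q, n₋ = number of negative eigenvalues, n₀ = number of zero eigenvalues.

(3, 1, 0)

The symmetric matrix is A = [[13, 17, 4, 17], [17, 17, 0, 9], [4, 0, -2, -4], [17, 9, -4, -3]].
Symmetric row and column elimination reduces A to a congruent diagonal form with pivots 13, -68/13, 2, 4/17.
Counting signs: 3 positive, 1 negative.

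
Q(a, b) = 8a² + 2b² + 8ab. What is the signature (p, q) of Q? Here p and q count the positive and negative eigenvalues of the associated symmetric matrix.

The symmetric matrix is A = [[8, 4], [4, 2]].
Row-reducing A symmetrically gives the diagonal entries 8, 0.
So there are 1 positive, 1 zero pivots.

(1, 0)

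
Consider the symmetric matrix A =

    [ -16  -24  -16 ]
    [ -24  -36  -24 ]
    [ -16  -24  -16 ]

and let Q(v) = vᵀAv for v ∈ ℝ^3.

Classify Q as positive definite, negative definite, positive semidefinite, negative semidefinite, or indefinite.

negative semidefinite

Applying the same elementary operations to the rows and columns of A produces a congruent diagonal matrix with entries -16, 0, 0.
That gives 1 negative, 2 zero pivots.
Hence Q is negative semidefinite.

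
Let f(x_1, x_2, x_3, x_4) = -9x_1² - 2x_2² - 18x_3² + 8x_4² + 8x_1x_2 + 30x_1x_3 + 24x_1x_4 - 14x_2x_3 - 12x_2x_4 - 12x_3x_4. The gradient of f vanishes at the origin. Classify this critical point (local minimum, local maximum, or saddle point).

The Hessian at the origin is H = [[-18, 8, 30, 24], [8, -4, -14, -12], [30, -14, -36, -12], [24, -12, -12, 16]].
Row-reducing H symmetrically gives the diagonal entries -18, -4/9, 15, -8.
Counting signs: 1 positive, 3 negative.
H is indefinite, so the origin is a saddle point.

saddle point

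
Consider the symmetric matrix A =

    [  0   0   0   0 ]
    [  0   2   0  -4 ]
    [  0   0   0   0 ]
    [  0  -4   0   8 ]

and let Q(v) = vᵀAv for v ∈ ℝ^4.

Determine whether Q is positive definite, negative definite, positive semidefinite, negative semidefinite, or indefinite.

Congruent diagonalization of A (simultaneous row and column reduction) yields pivots 0, 2, 0, 0.
So there are 1 positive, 3 zero pivots.
Hence Q is positive semidefinite.

positive semidefinite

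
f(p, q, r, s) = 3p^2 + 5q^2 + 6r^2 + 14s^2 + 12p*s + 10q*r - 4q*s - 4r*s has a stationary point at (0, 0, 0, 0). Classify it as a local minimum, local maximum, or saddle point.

The Hessian at the origin is H = [[6, 0, 0, 12], [0, 10, 10, -4], [0, 10, 12, -4], [12, -4, -4, 28]].
Symmetric row and column elimination reduces H to a congruent diagonal form with pivots 6, 10, 2, 12/5.
That gives 4 positive pivots.
H is positive definite, so the origin is a strict local minimum.

local minimum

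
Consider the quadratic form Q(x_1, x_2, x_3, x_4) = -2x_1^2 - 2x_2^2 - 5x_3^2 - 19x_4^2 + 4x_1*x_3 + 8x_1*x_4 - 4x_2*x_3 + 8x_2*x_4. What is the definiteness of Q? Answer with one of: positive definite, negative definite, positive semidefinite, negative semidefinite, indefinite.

The symmetric matrix of Q is A = [[-2, 0, 2, 4], [0, -2, -2, 4], [2, -2, -5, 0], [4, 4, 0, -19]].
Leading principal minors: Δ_1 = -2, Δ_2 = 4, Δ_3 = -4, Δ_4 = 12.
The signs alternate starting with Δ_1 < 0, so by Sylvester's criterion Q is negative definite.

negative definite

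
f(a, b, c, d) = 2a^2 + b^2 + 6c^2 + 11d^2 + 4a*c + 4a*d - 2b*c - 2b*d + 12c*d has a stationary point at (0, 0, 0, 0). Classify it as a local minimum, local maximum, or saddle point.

local minimum

The Hessian at the origin is H = [[4, 0, 4, 4], [0, 2, -2, -2], [4, -2, 12, 12], [4, -2, 12, 22]].
Symmetric row and column elimination reduces H to a congruent diagonal form with pivots 4, 2, 6, 10.
Counting signs: 4 positive.
H is positive definite, so the origin is a strict local minimum.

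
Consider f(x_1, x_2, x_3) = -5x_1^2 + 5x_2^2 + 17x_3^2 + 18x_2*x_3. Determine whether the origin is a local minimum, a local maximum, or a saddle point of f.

The Hessian at the origin is H = [[-10, 0, 0], [0, 10, 18], [0, 18, 34]].
Congruent diagonalization of H (simultaneous row and column reduction) yields pivots -10, 10, 8/5.
So there are 2 positive, 1 negative pivots.
H is indefinite, so the origin is a saddle point.

saddle point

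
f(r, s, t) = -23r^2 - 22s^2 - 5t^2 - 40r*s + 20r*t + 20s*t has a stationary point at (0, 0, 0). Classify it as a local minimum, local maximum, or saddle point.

local maximum

The Hessian at the origin is H = [[-46, -40, 20], [-40, -44, 20], [20, 20, -10]].
Applying the same elementary operations to the rows and columns of H produces a congruent diagonal matrix with entries -46, -212/23, -30/53.
Counting signs: 3 negative.
H is negative definite, so the origin is a strict local maximum.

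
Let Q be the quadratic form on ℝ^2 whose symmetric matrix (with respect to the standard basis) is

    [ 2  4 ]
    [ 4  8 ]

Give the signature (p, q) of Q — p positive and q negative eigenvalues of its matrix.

(1, 0)

Applying the same elementary operations to the rows and columns of A produces a congruent diagonal matrix with entries 2, 0.
Counting signs: 1 positive, 1 zero.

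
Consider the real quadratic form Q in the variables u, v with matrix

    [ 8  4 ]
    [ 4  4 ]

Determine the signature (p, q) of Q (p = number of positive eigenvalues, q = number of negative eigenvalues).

Row-reducing A symmetrically gives the diagonal entries 8, 2.
That gives 2 positive pivots.

(2, 0)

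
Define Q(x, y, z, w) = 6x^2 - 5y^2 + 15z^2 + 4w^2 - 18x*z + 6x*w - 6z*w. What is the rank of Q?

4

Write A = [[6, 0, -9, 3], [0, -5, 0, 0], [-9, 0, 15, -3], [3, 0, -3, 4]].
Applying the same elementary operations to the rows and columns of A produces a congruent diagonal matrix with entries 6, -5, 3/2, 1.
So there are 3 positive, 1 negative pivots.
The rank is the number of nonzero pivots: 4.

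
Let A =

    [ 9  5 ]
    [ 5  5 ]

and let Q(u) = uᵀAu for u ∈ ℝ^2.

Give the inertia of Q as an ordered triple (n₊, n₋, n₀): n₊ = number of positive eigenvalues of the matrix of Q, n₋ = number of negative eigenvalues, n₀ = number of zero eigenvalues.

Row-reducing A symmetrically gives the diagonal entries 9, 20/9.
So there are 2 positive pivots.

(2, 0, 0)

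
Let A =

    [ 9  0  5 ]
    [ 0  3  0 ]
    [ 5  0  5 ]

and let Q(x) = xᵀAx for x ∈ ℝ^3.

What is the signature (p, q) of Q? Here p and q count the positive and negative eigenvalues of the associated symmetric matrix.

Congruent diagonalization of A (simultaneous row and column reduction) yields pivots 9, 3, 20/9.
So there are 3 positive pivots.

(3, 0)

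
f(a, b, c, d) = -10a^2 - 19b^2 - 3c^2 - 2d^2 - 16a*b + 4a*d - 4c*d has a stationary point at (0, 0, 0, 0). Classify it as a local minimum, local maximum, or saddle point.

local maximum

The Hessian at the origin is H = [[-20, -16, 0, 4], [-16, -38, 0, 0], [0, 0, -6, -4], [4, 0, -4, -4]].
Symmetric row and column elimination reduces H to a congruent diagonal form with pivots -20, -126/5, -6, -8/63.
That gives 4 negative pivots.
H is negative definite, so the origin is a strict local maximum.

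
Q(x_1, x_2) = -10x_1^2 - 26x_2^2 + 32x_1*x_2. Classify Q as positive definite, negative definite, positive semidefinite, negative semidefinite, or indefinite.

The symmetric matrix is A = [[-10, 16], [16, -26]].
Symmetric row and column elimination reduces A to a congruent diagonal form with pivots -10, -2/5.
Counting signs: 2 negative.
Hence Q is negative definite.

negative definite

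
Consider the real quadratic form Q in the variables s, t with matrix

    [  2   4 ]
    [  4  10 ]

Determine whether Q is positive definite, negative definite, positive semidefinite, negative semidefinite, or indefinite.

Leading principal minors: Δ_1 = 2, Δ_2 = 4.
All leading principal minors are positive, so by Sylvester's criterion Q is positive definite.

positive definite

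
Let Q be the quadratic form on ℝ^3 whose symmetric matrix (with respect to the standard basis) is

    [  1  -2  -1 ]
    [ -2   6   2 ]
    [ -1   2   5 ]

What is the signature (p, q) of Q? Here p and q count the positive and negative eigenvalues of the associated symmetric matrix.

An LDLᵀ factorisation of A has diagonal entries 1, 2, 4.
That gives 3 positive pivots.

(3, 0)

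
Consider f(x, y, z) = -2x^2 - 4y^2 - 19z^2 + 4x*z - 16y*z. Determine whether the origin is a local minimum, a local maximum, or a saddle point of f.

local maximum

The Hessian at the origin is H = [[-4, 0, 4], [0, -8, -16], [4, -16, -38]].
Applying the same elementary operations to the rows and columns of H produces a congruent diagonal matrix with entries -4, -8, -2.
That gives 3 negative pivots.
H is negative definite, so the origin is a strict local maximum.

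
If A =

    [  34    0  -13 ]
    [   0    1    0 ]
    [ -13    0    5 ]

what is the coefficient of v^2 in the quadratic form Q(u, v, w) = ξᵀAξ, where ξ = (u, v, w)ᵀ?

The coefficient of v^2 is the diagonal entry A[2,2] = 1.

1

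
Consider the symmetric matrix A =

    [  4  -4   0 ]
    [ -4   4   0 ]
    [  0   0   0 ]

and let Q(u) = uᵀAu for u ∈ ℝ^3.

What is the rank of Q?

Row-reducing A symmetrically gives the diagonal entries 4, 0, 0.
That gives 1 positive, 2 zero pivots.
The rank is the number of nonzero pivots: 1.

1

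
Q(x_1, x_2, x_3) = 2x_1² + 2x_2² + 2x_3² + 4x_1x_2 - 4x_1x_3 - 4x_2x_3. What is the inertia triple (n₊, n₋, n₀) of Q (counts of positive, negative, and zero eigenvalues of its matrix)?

Write A = [[2, 2, -2], [2, 2, -2], [-2, -2, 2]].
Symmetric row and column elimination reduces A to a congruent diagonal form with pivots 2, 0, 0.
Counting signs: 1 positive, 2 zero.

(1, 0, 2)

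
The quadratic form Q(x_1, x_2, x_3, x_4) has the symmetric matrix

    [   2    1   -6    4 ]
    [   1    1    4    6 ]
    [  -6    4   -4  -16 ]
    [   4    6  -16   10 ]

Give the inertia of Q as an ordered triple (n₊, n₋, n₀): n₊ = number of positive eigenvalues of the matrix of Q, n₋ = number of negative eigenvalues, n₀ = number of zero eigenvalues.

(2, 1, 1)

Applying the same elementary operations to the rows and columns of A produces a congruent diagonal matrix with entries 2, 1/2, -120, 0.
Counting signs: 2 positive, 1 negative, 1 zero.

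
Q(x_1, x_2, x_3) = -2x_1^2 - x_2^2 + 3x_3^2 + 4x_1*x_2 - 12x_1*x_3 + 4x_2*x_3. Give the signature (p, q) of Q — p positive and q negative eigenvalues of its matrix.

(2, 1)

The symmetric matrix is A = [[-2, 2, -6], [2, -1, 2], [-6, 2, 3]].
Congruent diagonalization of A (simultaneous row and column reduction) yields pivots -2, 1, 5.
Counting signs: 2 positive, 1 negative.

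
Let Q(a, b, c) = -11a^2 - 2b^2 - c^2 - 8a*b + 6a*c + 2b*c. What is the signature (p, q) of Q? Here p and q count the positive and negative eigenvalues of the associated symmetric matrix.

Write A = [[-11, -4, 3], [-4, -2, 1], [3, 1, -1]].
An LDLᵀ factorisation of A has diagonal entries -11, -6/11, -1/6.
Counting signs: 3 negative.

(0, 3)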